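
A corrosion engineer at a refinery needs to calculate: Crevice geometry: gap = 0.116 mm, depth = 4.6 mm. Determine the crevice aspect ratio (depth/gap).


Aspect ratio = depth / gap
Ratio = 4.6 / 0.116 = 39.7

39.7


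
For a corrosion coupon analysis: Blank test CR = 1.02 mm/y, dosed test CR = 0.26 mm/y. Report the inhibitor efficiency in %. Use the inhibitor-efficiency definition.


Apply the inhibitor-efficiency definition: IE = (CR_blank − CR_inh)/CR_blank × 100
IE = (1.02 − 0.26) / 1.02 × 100
IE = 0.76 / 1.02 × 100 = 74.5 %

74.5 %


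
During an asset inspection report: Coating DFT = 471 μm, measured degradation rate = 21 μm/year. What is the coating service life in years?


Service life = thickness / degradation rate
Life = 471 / 21 = 22.4 years

22.4 years


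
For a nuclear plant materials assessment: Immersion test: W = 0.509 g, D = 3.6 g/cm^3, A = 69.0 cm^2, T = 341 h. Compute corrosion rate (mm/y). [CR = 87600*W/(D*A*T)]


Apply the mm/y weight-loss relation: CR = 87600 * W / (D * A * T)
Numerator: 87600 * 0.509 = 44588.4
Denominator: 3.6 * 69.0 * 341 = 84704.4
CR = 44588.4 / 84704.4 = 0.5264 mm/y

0.5264 mm/y


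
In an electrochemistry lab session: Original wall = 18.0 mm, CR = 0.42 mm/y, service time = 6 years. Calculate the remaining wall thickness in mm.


Remaining wall = original − CR × time
t = 18.0 − 0.42*6 = 18.0 − 2.52 = 15.48 mm

15.48 mm


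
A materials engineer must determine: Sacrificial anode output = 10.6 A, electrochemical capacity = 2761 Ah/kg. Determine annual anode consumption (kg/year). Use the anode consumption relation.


Annual consumption = current * hours per year / capacity
Rate = 10.6 * 8760 / 2761 = 33.6 kg/year

33.6 kg/year


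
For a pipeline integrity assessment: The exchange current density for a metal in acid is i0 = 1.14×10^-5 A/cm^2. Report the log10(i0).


i0 = 1.14×10^-5 A/cm^2
log10(i0) = -4.943

-4.943


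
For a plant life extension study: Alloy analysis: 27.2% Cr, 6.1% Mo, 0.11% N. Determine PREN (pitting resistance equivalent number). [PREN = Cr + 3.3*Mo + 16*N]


Apply the PREN formula: PREN = Cr + 3.3*Mo + 16*N
PREN = 27.2 + 3.3*6.1 + 16*0.11
PREN = 27.2 + 20.13 + 1.76 = 49.09

49.09


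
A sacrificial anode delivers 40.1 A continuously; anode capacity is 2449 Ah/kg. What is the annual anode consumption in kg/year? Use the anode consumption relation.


Annual consumption = current * hours per year / capacity
Rate = 40.1 * 8760 / 2449 = 143.4 kg/year

143.4 kg/year


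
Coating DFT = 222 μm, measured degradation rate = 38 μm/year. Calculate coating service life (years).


Service life = thickness / degradation rate
Life = 222 / 38 = 5.8 years

5.8 years


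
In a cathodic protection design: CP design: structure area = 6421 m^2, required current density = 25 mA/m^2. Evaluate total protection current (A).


I = area * current density, then convert mA → A (÷1000)
I = 6421 * 25 / 1000 = 160.53 A

160.53 A


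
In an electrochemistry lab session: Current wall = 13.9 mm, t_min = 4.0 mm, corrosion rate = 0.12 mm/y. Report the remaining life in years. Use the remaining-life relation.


Apply the remaining-life relation: RL = (t_current − t_min) / CR
RL = (13.9 − 4.0) / 0.12 = 9.9 / 0.12 = 82.5 years

82.5 years


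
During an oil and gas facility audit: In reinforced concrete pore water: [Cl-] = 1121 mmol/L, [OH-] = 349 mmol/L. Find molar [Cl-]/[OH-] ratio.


Threshold parameter = [Cl-] / [OH-] (molar basis; both in mmol/L, so units cancel)
Ratio = 1121 / 349 = 3.21

3.21


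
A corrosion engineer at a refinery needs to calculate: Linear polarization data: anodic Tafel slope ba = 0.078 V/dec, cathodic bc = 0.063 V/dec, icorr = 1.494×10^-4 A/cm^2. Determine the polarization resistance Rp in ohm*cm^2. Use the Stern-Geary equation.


Apply the Stern-Geary equation: Rp = ba*bc / (2.303*icorr*(ba+bc))
ba*bc = 0.078*0.063 = 0.004914
ba+bc = 0.141; 2.303*icorr*(ba+bc) = 2.303*1.494×10^-4*0.141 = 4.8513616×10^-5
Rp = 0.004914 / 4.8513616×10^-5 = 101.3 ohm*cm^2

101.3 ohm*cm^2


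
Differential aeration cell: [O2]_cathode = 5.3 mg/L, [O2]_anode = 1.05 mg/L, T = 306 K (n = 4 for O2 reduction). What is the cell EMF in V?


Apply the Nernst concentration-cell relation: E = (RT/nF)*ln(C_cathode/C_anode)
RT/nF = 8.314*306/(4*96485) = 0.00659192 V
ln(5.3/1.05) = 1.61892
E = 0.00659192 * 1.61892 = 0.01067 V

0.01067 V


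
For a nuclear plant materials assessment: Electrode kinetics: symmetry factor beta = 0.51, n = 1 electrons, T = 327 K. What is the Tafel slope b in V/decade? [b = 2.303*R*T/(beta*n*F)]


Apply the Tafel slope relation: b = 2.303*R*T/(beta*n*F)
Numerator: 2.303 * 8.314 * 327 = 6261.12
Denominator: 0.51 * 1 * 96485 = 49207.35
b = 6261.12 / 49207.35 = 0.1272 V/decade

0.1272 V/decade


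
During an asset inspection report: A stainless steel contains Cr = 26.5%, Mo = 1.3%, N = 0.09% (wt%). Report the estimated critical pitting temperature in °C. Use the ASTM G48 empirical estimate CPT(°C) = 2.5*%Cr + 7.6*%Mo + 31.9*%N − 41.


Apply the ASTM G48 empirical CPT estimate: CPT(°C) = 2.5*%Cr + 7.6*%Mo + 31.9*%N − 41
2.5*26.5 = 66.25; 7.6*1.3 = 9.88; 31.9*0.09 = 2.871
CPT = 66.25 + 9.88 + 2.871 − 41 = 38.001 °C
Rounded to 0.1 °C: CPT ≈ 38.0 °C

38.0 °C


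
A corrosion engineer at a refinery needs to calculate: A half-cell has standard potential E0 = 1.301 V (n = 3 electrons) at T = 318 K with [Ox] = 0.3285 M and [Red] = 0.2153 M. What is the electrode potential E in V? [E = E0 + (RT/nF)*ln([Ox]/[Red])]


Apply the Nernst equation: E = E0 + (RT/nF)*ln([Ox]/[Red])
Step 1: RT/nF = 8.314*318/(3*96485) = 0.0091339 V
Step 2: [Ox]/[Red] = 0.3285/0.2153 = 1.525778
Step 3: ln(1.525778) = 0.422504
Step 4: correction = 0.0091339 * 0.422504 = 0.004 V
E = 1.301 + 0.004 = 1.305 V

1.305 V


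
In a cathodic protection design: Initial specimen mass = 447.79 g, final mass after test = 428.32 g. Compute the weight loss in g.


Weight loss = initial − final
WL = 447.79 − 428.32 = 19.47 g

19.47 g


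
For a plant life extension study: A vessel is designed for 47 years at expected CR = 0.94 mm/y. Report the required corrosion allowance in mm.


Corrosion allowance = CR × design life
CA = 0.94 * 47 = 44.18 mm

44.18 mm


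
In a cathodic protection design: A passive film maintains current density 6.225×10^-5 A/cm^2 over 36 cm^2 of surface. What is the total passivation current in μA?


I = i_pass * A, then convert A → μA (×10^6)
I = 6.225×10^-5 * 36 * 10^6 = 2241.0 μA

2241.0 μA


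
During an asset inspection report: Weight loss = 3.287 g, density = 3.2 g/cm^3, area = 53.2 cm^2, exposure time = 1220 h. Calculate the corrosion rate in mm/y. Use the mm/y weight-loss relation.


Apply the mm/y weight-loss relation: CR = 87600 * W / (D * A * T)
Numerator: 87600 * 3.287 = 287941.2
Denominator: 3.2 * 53.2 * 1220 = 207692.8
CR = 287941.2 / 207692.8 = 1.38638 mm/y

1.38638 mm/y


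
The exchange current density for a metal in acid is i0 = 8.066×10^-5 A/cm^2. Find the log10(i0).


i0 = 8.066×10^-5 A/cm^2
log10(i0) = -4.093

-4.093


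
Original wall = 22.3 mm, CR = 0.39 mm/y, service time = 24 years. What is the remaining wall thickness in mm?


Remaining wall = original − CR × time
t = 22.3 − 0.39*24 = 22.3 − 9.36 = 12.94 mm

12.94 mm


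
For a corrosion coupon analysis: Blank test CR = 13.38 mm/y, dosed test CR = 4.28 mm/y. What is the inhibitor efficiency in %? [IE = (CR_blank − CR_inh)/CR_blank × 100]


Apply the inhibitor-efficiency definition: IE = (CR_blank − CR_inh)/CR_blank × 100
IE = (13.38 − 4.28) / 13.38 × 100
IE = 9.1 / 13.38 × 100 = 68.0 %

68.0 %


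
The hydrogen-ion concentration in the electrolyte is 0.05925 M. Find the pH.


pH = −log10[H+]
pH = −log10(0.05925) = 1.23

1.23


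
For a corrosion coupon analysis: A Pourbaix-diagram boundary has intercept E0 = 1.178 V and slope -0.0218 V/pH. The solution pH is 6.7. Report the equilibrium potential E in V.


Apply the Pourbaix line equation: E = E0 + slope*pH
E = 1.178 + (-0.0218)*6.7 = 1.178 + (-0.14606) = 1.03194 V
Rounded to 3 decimal places: E = 1.032 V

1.032 V


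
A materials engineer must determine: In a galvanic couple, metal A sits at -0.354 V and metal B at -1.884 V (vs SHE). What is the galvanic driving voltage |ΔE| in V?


Driving voltage is the absolute potential difference.
|ΔE| = |-0.354 − (-1.884)| = 1.53 V

1.53 V


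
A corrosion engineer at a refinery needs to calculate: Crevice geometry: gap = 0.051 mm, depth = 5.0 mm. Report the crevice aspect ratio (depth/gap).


Aspect ratio = depth / gap
Ratio = 5.0 / 0.051 = 98.0

98.0


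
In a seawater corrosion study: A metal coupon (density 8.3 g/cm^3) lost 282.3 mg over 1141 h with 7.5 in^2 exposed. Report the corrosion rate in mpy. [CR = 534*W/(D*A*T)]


Apply the mpy weight-loss relation: CR = 534 * W / (D * A * T)
Numerator: 534 * 282.3 = 150748.2
Denominator: 8.3 * 7.5 * 1141 = 71027.25
CR = 150748.2 / 71027.25 = 2.1224 mpy

2.1224 mpy


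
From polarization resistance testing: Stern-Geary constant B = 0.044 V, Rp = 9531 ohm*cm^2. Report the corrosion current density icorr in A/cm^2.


Apply the Stern-Geary relation: icorr = B / Rp
icorr = 0.044 / 9531 = 4.617×10^-6 A/cm^2

4.617×10^-6 A/cm^2


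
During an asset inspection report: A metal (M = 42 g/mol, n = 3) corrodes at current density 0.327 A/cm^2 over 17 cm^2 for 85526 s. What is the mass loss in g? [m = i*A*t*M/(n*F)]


Apply Faraday's law: m = i*A*t*M / (n*F)
Total charge passed Q = i*A*t = 0.327*17*85526 = 475439.034 C
m = Q*M/(n*F) = 475439.034*42/(3*96485) = 68.986 g

68.986 g


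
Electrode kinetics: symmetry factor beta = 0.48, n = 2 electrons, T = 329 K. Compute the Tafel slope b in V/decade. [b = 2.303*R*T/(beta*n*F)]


Apply the Tafel slope relation: b = 2.303*R*T/(beta*n*F)
Numerator: 2.303 * 8.314 * 329 = 6299.41
Denominator: 0.48 * 2 * 96485 = 92625.6
b = 6299.41 / 92625.6 = 0.068 V/decade

0.068 V/decade


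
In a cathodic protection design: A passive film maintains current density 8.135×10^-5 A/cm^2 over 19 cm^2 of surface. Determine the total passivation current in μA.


I = i_pass * A, then convert A → μA (×10^6)
I = 8.135×10^-5 * 19 * 10^6 = 1545.65 μA

1545.65 μA


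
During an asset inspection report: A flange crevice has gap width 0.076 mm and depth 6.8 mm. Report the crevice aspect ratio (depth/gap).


Aspect ratio = depth / gap
Ratio = 6.8 / 0.076 = 89.5

89.5


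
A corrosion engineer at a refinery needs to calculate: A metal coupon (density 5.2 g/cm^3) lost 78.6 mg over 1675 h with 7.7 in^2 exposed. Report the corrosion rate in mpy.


Apply the mpy weight-loss relation: CR = 534 * W / (D * A * T)
Numerator: 534 * 78.6 = 41972.4
Denominator: 5.2 * 7.7 * 1675 = 67067.0
CR = 41972.4 / 67067.0 = 0.6258 mpy

0.6258 mpy


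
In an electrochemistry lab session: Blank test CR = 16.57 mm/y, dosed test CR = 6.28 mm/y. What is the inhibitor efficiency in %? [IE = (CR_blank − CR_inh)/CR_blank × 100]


Apply the inhibitor-efficiency definition: IE = (CR_blank − CR_inh)/CR_blank × 100
IE = (16.57 − 6.28) / 16.57 × 100
IE = 10.29 / 16.57 × 100 = 62.1 %

62.1 %


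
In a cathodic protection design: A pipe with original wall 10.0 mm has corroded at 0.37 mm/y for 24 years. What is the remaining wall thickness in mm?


Remaining wall = original − CR × time
t = 10.0 − 0.37*24 = 10.0 − 8.88 = 1.12 mm

1.12 mm


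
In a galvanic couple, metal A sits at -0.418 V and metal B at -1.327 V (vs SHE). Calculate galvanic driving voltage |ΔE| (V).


Driving voltage is the absolute potential difference.
|ΔE| = |-0.418 − (-1.327)| = 0.909 V

0.909 V


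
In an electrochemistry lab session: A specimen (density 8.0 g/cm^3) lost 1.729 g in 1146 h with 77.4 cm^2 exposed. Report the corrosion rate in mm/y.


Apply the mm/y weight-loss relation: CR = 87600 * W / (D * A * T)
Numerator: 87600 * 1.729 = 151460.4
Denominator: 8.0 * 77.4 * 1146 = 709603.2
CR = 151460.4 / 709603.2 = 0.213444 mm/y

0.213444 mm/y


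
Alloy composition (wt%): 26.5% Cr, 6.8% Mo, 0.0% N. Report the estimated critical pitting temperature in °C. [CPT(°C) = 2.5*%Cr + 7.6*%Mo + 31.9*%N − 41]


Apply the ASTM G48 empirical CPT estimate: CPT(°C) = 2.5*%Cr + 7.6*%Mo + 31.9*%N − 41
2.5*26.5 = 66.25; 7.6*6.8 = 51.68; 31.9*0.0 = 0
CPT = 66.25 + 51.68 + 0 − 41 = 76.93 °C
Rounded to 0.1 °C: CPT ≈ 76.9 °C

76.9 °C


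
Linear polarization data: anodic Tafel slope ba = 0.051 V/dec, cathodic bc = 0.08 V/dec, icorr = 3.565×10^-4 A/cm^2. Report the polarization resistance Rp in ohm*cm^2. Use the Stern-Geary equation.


Apply the Stern-Geary equation: Rp = ba*bc / (2.303*icorr*(ba+bc))
ba*bc = 0.051*0.08 = 0.00408
ba+bc = 0.131; 2.303*icorr*(ba+bc) = 2.303*3.565×10^-4*0.131 = 1.0755355×10^-4
Rp = 0.00408 / 1.0755355×10^-4 = 37.93 ohm*cm^2

37.93 ohm*cm^2


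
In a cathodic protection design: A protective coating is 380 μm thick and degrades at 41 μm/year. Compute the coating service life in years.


Service life = thickness / degradation rate
Life = 380 / 41 = 9.3 years

9.3 years


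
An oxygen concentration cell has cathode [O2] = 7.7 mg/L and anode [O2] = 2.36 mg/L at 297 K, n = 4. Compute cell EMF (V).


Apply the Nernst concentration-cell relation: E = (RT/nF)*ln(C_cathode/C_anode)
RT/nF = 8.314*297/(4*96485) = 0.00639804 V
ln(7.7/2.36) = 1.18256
E = 0.00639804 * 1.18256 = 0.00757 V

0.00757 V


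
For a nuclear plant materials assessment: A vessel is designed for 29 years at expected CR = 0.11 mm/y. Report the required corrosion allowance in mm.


Corrosion allowance = CR × design life
CA = 0.11 * 29 = 3.19 mm

3.19 mm


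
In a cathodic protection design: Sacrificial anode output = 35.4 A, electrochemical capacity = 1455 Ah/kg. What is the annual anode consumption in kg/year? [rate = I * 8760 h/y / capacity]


Annual consumption = current * hours per year / capacity
Rate = 35.4 * 8760 / 1455 = 213.1 kg/year

213.1 kg/year


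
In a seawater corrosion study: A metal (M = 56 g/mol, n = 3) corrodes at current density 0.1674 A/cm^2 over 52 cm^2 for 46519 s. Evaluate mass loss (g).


Apply Faraday's law: m = i*A*t*M / (n*F)
Total charge passed Q = i*A*t = 0.1674*52*46519 = 404938.5912 C
m = Q*M/(n*F) = 404938.5912*56/(3*96485) = 78.34227 g

78.34227 g


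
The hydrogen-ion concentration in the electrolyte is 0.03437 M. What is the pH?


pH = −log10[H+]
pH = −log10(0.03437) = 1.46

1.46


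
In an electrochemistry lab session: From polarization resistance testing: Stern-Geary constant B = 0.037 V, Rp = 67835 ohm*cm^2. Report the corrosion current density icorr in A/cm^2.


Apply the Stern-Geary relation: icorr = B / Rp
icorr = 0.037 / 67835 = 5.454×10^-7 A/cm^2

5.454×10^-7 A/cm^2


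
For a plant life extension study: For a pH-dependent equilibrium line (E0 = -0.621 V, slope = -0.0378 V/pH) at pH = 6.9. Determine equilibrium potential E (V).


Apply the Pourbaix line equation: E = E0 + slope*pH
E = -0.621 + (-0.0378)*6.9 = -0.621 + (-0.26082) = -0.88182 V
Rounded to 3 decimal places: E = -0.882 V

-0.882 V


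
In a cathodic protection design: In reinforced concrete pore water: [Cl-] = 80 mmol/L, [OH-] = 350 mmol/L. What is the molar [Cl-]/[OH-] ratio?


Threshold parameter = [Cl-] / [OH-] (molar basis; both in mmol/L, so units cancel)
Ratio = 80 / 350 = 0.23

0.23


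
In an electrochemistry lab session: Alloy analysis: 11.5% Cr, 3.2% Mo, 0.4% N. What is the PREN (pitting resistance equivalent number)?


Apply the PREN formula: PREN = Cr + 3.3*Mo + 16*N
PREN = 11.5 + 3.3*3.2 + 16*0.4
PREN = 11.5 + 10.56 + 6.4 = 28.46

28.46


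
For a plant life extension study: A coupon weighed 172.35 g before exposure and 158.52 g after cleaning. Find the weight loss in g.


Weight loss = initial − final
WL = 172.35 − 158.52 = 13.83 g

13.83 g


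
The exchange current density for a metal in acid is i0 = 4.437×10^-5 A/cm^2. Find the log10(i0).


i0 = 4.437×10^-5 A/cm^2
log10(i0) = -4.353

-4.353


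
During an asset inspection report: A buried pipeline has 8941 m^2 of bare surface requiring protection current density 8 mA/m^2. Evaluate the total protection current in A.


I = area * current density, then convert mA → A (÷1000)
I = 8941 * 8 / 1000 = 71.53 A

71.53 A


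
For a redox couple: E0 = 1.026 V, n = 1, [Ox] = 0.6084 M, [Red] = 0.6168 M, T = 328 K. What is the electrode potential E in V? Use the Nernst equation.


Apply the Nernst equation: E = E0 + (RT/nF)*ln([Ox]/[Red])
Step 1: RT/nF = 8.314*328/(1*96485) = 0.02826338 V
Step 2: [Ox]/[Red] = 0.6084/0.6168 = 0.986381
Step 3: ln(0.986381) = -0.013713
Step 4: correction = 0.02826338 * -0.013713 = -0.0004 V
E = 1.026 + -0.0004 = 1.0256 V

1.0256 V


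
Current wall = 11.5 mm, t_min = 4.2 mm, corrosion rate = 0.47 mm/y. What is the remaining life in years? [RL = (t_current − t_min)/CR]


Apply the remaining-life relation: RL = (t_current − t_min) / CR
RL = (11.5 − 4.2) / 0.47 = 7.3 / 0.47 = 15.5 years

15.5 years


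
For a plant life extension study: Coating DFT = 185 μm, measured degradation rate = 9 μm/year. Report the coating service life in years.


Service life = thickness / degradation rate
Life = 185 / 9 = 20.6 years

20.6 years


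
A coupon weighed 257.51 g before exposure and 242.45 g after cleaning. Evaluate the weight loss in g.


Weight loss = initial − final
WL = 257.51 − 242.45 = 15.06 g

15.06 g


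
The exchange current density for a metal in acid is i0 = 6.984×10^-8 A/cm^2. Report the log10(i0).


i0 = 6.984×10^-8 A/cm^2
log10(i0) = -7.156

-7.156


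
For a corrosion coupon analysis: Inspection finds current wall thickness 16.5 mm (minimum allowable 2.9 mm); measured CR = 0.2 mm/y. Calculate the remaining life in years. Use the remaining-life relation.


Apply the remaining-life relation: RL = (t_current − t_min) / CR
RL = (16.5 − 2.9) / 0.2 = 13.6 / 0.2 = 68.0 years

68.0 years


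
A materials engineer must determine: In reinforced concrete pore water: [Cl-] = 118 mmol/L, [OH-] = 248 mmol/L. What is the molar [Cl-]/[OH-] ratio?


Threshold parameter = [Cl-] / [OH-] (molar basis; both in mmol/L, so units cancel)
Ratio = 118 / 248 = 0.48

0.48


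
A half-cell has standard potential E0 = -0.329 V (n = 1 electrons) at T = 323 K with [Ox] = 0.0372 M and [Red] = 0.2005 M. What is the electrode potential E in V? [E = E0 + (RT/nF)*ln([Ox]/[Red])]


Apply the Nernst equation: E = E0 + (RT/nF)*ln([Ox]/[Red])
Step 1: RT/nF = 8.314*323/(1*96485) = 0.02783253 V
Step 2: [Ox]/[Red] = 0.0372/0.2005 = 0.185536
Step 3: ln(0.185536) = -1.684506
Step 4: correction = 0.02783253 * -1.684506 = -0.0469 V
E = -0.329 + -0.0469 = -0.3759 V

-0.3759 V


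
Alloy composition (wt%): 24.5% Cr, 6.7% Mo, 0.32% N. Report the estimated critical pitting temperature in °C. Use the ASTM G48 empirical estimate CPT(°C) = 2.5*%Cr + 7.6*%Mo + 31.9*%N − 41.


Apply the ASTM G48 empirical CPT estimate: CPT(°C) = 2.5*%Cr + 7.6*%Mo + 31.9*%N − 41
2.5*24.5 = 61.25; 7.6*6.7 = 50.92; 31.9*0.32 = 10.208
CPT = 61.25 + 50.92 + 10.208 − 41 = 81.378 °C
Rounded to 0.1 °C: CPT ≈ 81.4 °C

81.4 °C


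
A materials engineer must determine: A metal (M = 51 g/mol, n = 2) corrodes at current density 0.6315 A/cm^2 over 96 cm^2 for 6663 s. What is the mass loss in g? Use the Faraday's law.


Apply Faraday's law: m = i*A*t*M / (n*F)
Total charge passed Q = i*A*t = 0.6315*96*6663 = 403937.712 C
m = Q*M/(n*F) = 403937.712*51/(2*96485) = 106.7566 g

106.7566 g


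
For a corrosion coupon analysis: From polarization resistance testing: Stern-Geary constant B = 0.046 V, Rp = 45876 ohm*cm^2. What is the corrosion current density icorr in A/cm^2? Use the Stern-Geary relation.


Apply the Stern-Geary relation: icorr = B / Rp
icorr = 0.046 / 45876 = 1.003×10^-6 A/cm^2

1.003×10^-6 A/cm^2


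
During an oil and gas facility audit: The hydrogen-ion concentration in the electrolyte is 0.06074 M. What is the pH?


pH = −log10[H+]
pH = −log10(0.06074) = 1.22

1.22


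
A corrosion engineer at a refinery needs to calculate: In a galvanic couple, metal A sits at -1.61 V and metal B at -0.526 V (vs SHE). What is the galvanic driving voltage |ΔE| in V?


Driving voltage is the absolute potential difference.
|ΔE| = |-1.61 − (-0.526)| = 1.084 V

1.084 V


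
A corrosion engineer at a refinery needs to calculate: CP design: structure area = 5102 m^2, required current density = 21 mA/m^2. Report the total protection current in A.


I = area * current density, then convert mA → A (÷1000)
I = 5102 * 21 / 1000 = 107.14 A

107.14 A


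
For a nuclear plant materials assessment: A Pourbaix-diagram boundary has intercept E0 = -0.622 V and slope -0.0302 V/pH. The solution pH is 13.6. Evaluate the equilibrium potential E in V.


Apply the Pourbaix line equation: E = E0 + slope*pH
E = -0.622 + (-0.0302)*13.6 = -0.622 + (-0.41072) = -1.03272 V
Rounded to 3 decimal places: E = -1.033 V

-1.033 V


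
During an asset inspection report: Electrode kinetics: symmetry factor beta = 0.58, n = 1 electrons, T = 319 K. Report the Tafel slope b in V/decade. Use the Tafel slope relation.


Apply the Tafel slope relation: b = 2.303*R*T/(beta*n*F)
Numerator: 2.303 * 8.314 * 319 = 6107.94
Denominator: 0.58 * 1 * 96485 = 55961.3
b = 6107.94 / 55961.3 = 0.1091 V/decade

0.1091 V/decade


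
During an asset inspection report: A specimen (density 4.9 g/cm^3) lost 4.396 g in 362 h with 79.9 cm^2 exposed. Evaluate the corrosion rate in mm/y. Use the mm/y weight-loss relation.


Apply the mm/y weight-loss relation: CR = 87600 * W / (D * A * T)
Numerator: 87600 * 4.396 = 385089.6
Denominator: 4.9 * 79.9 * 362 = 141726.62
CR = 385089.6 / 141726.62 = 2.7171 mm/y

2.7171 mm/y


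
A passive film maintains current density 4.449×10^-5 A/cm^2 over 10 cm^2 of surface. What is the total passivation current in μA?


I = i_pass * A, then convert A → μA (×10^6)
I = 4.449×10^-5 * 10 * 10^6 = 444.9 μA

444.9 μA


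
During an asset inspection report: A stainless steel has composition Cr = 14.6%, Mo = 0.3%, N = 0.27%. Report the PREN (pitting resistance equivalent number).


Apply the PREN formula: PREN = Cr + 3.3*Mo + 16*N
PREN = 14.6 + 3.3*0.3 + 16*0.27
PREN = 14.6 + 0.99 + 4.32 = 19.91

19.91


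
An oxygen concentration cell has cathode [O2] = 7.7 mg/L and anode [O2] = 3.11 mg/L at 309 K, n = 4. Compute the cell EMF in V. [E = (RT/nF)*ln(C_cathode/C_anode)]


Apply the Nernst concentration-cell relation: E = (RT/nF)*ln(C_cathode/C_anode)
RT/nF = 8.314*309/(4*96485) = 0.00665654 V
ln(7.7/3.11) = 0.9066
E = 0.00665654 * 0.9066 = 0.00603 V

0.00603 V


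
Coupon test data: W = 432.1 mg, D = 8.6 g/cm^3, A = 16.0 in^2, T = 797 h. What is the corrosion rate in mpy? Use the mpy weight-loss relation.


Apply the mpy weight-loss relation: CR = 534 * W / (D * A * T)
Numerator: 534 * 432.1 = 230741.4
Denominator: 8.6 * 16.0 * 797 = 109667.2
CR = 230741.4 / 109667.2 = 2.10401 mpy

2.10401 mpy


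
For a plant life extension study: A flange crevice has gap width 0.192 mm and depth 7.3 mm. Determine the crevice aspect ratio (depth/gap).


Aspect ratio = depth / gap
Ratio = 7.3 / 0.192 = 38.0

38.0


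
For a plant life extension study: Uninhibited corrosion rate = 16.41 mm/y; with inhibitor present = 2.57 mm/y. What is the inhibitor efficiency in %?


Apply the inhibitor-efficiency definition: IE = (CR_blank − CR_inh)/CR_blank × 100
IE = (16.41 − 2.57) / 16.41 × 100
IE = 13.84 / 16.41 × 100 = 84.3 %

84.3 %


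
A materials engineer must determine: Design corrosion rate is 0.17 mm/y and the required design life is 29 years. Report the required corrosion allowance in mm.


Corrosion allowance = CR × design life
CA = 0.17 * 29 = 4.93 mm

4.93 mm


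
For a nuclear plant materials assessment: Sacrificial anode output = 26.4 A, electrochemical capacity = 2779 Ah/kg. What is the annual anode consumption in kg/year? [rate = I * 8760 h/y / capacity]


Annual consumption = current * hours per year / capacity
Rate = 26.4 * 8760 / 2779 = 83.2 kg/year

83.2 kg/year


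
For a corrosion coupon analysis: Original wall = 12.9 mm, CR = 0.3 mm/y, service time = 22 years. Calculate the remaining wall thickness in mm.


Remaining wall = original − CR × time
t = 12.9 − 0.3*22 = 12.9 − 6.6 = 6.3 mm

6.3 mm


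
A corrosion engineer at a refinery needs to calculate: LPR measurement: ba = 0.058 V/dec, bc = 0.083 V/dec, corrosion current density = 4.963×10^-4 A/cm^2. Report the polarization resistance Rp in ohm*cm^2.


Apply the Stern-Geary equation: Rp = ba*bc / (2.303*icorr*(ba+bc))
ba*bc = 0.058*0.083 = 0.004814
ba+bc = 0.141; 2.303*icorr*(ba+bc) = 2.303*4.963×10^-4*0.141 = 1.6116002×10^-4
Rp = 0.004814 / 1.6116002×10^-4 = 29.87 ohm*cm^2

29.87 ohm*cm^2


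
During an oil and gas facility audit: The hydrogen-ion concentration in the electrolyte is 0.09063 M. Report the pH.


pH = −log10[H+]
pH = −log10(0.09063) = 1.04

1.04


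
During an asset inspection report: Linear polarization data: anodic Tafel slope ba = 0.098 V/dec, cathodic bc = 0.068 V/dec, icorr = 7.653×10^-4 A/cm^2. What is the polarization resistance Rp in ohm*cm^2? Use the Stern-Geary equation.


Apply the Stern-Geary equation: Rp = ba*bc / (2.303*icorr*(ba+bc))
ba*bc = 0.098*0.068 = 0.006664
ba+bc = 0.166; 2.303*icorr*(ba+bc) = 2.303*7.653×10^-4*0.166 = 2.9257266×10^-4
Rp = 0.006664 / 2.9257266×10^-4 = 22.78 ohm*cm^2

22.78 ohm*cm^2


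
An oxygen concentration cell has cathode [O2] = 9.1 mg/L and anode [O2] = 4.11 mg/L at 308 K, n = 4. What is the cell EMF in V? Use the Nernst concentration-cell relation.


Apply the Nernst concentration-cell relation: E = (RT/nF)*ln(C_cathode/C_anode)
RT/nF = 8.314*308/(4*96485) = 0.006635 V
ln(9.1/4.11) = 0.79485
E = 0.006635 * 0.79485 = 0.00527 V

0.00527 V


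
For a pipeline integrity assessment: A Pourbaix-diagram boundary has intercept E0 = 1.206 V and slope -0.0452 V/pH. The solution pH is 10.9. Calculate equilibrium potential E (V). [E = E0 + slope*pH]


Apply the Pourbaix line equation: E = E0 + slope*pH
E = 1.206 + (-0.0452)*10.9 = 1.206 + (-0.49268) = 0.71332 V
Rounded to 4 decimal places: E = 0.7133 V

0.7133 V


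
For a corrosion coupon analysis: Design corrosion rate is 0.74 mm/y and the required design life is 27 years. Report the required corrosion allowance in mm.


Corrosion allowance = CR × design life
CA = 0.74 * 27 = 19.98 mm

19.98 mm


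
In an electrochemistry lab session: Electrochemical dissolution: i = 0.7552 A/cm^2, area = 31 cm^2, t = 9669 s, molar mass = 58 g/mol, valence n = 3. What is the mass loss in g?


Apply Faraday's law: m = i*A*t*M / (n*F)
Total charge passed Q = i*A*t = 0.7552*31*9669 = 226362.8928 C
m = Q*M/(n*F) = 226362.8928*58/(3*96485) = 45.358 g

45.358 g


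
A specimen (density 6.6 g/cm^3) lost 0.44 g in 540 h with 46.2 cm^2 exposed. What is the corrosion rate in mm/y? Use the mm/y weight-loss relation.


Apply the mm/y weight-loss relation: CR = 87600 * W / (D * A * T)
Numerator: 87600 * 0.44 = 38544.0
Denominator: 6.6 * 46.2 * 540 = 164656.8
CR = 38544.0 / 164656.8 = 0.2341 mm/y

0.2341 mm/y


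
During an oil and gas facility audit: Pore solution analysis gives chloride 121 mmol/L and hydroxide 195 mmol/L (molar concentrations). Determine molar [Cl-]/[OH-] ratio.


Threshold parameter = [Cl-] / [OH-] (molar basis; both in mmol/L, so units cancel)
Ratio = 121 / 195 = 0.62

0.62


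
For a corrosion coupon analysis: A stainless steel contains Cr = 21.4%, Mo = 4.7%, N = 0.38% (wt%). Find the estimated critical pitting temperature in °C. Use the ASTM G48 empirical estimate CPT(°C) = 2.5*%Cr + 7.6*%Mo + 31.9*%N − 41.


Apply the ASTM G48 empirical CPT estimate: CPT(°C) = 2.5*%Cr + 7.6*%Mo + 31.9*%N − 41
2.5*21.4 = 53.5; 7.6*4.7 = 35.72; 31.9*0.38 = 12.122
CPT = 53.5 + 35.72 + 12.122 − 41 = 60.342 °C
Rounded to 0.1 °C: CPT ≈ 60.3 °C

60.3 °C


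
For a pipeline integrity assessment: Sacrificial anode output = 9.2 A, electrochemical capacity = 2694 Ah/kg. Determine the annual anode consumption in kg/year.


Annual consumption = current * hours per year / capacity
Rate = 9.2 * 8760 / 2694 = 29.9 kg/year

29.9 kg/year


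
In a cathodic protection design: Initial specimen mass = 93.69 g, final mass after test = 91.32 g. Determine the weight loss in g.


Weight loss = initial − final
WL = 93.69 − 91.32 = 2.37 g

2.37 g


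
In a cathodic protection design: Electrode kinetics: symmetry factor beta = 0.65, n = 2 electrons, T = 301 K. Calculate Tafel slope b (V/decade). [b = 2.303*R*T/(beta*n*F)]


Apply the Tafel slope relation: b = 2.303*R*T/(beta*n*F)
Numerator: 2.303 * 8.314 * 301 = 5763.29
Denominator: 0.65 * 2 * 96485 = 125430.5
b = 5763.29 / 125430.5 = 0.046 V/decade

0.046 V/decade


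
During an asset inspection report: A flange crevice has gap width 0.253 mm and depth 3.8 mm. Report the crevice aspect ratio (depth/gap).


Aspect ratio = depth / gap
Ratio = 3.8 / 0.253 = 15.0

15.0


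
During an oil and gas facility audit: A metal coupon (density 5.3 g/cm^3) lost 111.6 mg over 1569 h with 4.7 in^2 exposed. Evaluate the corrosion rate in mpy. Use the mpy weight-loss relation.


Apply the mpy weight-loss relation: CR = 534 * W / (D * A * T)
Numerator: 534 * 111.6 = 59594.4
Denominator: 5.3 * 4.7 * 1569 = 39083.79
CR = 59594.4 / 39083.79 = 1.525 mpy

1.525 mpy


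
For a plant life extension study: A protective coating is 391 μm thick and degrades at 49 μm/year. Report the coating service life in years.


Service life = thickness / degradation rate
Life = 391 / 49 = 8.0 years

8.0 years


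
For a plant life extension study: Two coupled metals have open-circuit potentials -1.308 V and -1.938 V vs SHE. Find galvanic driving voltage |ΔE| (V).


Driving voltage is the absolute potential difference.
|ΔE| = |-1.308 − (-1.938)| = 0.63 V

0.63 V


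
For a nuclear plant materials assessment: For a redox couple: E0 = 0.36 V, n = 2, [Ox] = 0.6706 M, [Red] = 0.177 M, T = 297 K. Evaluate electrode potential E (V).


Apply the Nernst equation: E = E0 + (RT/nF)*ln([Ox]/[Red])
Step 1: RT/nF = 8.314*297/(2*96485) = 0.01279607 V
Step 2: [Ox]/[Red] = 0.6706/0.177 = 3.788701
Step 3: ln(3.788701) = 1.332023
Step 4: correction = 0.01279607 * 1.332023 = 0.017 V
E = 0.36 + 0.017 = 0.377 V

0.377 V


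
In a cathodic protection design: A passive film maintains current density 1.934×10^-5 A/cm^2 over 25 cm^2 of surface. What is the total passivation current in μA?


I = i_pass * A, then convert A → μA (×10^6)
I = 1.934×10^-5 * 25 * 10^6 = 483.5 μA

483.5 μA


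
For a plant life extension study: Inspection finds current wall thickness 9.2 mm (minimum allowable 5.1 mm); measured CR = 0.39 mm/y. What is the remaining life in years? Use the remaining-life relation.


Apply the remaining-life relation: RL = (t_current − t_min) / CR
RL = (9.2 − 5.1) / 0.39 = 4.1 / 0.39 = 10.5 years

10.5 years


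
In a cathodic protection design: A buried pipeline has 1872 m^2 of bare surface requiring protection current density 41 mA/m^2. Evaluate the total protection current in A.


I = area * current density, then convert mA → A (÷1000)
I = 1872 * 41 / 1000 = 76.75 A

76.75 A


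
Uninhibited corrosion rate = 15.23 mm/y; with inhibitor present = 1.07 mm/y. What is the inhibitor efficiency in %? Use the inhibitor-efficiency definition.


Apply the inhibitor-efficiency definition: IE = (CR_blank − CR_inh)/CR_blank × 100
IE = (15.23 − 1.07) / 15.23 × 100
IE = 14.16 / 15.23 × 100 = 93.0 %

93.0 %


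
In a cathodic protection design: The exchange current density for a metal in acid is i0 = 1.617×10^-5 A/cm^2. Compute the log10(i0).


i0 = 1.617×10^-5 A/cm^2
log10(i0) = -4.791

-4.791


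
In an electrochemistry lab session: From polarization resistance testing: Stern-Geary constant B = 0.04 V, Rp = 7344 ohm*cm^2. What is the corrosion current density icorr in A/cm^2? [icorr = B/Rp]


Apply the Stern-Geary relation: icorr = B / Rp
icorr = 0.04 / 7344 = 5.447×10^-6 A/cm^2

5.447×10^-6 A/cm^2


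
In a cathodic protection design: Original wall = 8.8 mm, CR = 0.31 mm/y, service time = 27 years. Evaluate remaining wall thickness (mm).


Remaining wall = original − CR × time
t = 8.8 − 0.31*27 = 8.8 − 8.37 = 0.43 mm

0.43 mm


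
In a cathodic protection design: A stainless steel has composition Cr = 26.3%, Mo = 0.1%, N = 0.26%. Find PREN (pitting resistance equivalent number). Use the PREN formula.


Apply the PREN formula: PREN = Cr + 3.3*Mo + 16*N
PREN = 26.3 + 3.3*0.1 + 16*0.26
PREN = 26.3 + 0.33 + 4.16 = 30.79

30.79


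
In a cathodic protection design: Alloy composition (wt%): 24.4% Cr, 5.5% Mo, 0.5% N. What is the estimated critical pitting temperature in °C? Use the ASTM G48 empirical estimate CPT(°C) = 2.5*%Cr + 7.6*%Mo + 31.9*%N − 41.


Apply the ASTM G48 empirical CPT estimate: CPT(°C) = 2.5*%Cr + 7.6*%Mo + 31.9*%N − 41
2.5*24.4 = 61; 7.6*5.5 = 41.8; 31.9*0.5 = 15.95
CPT = 61 + 41.8 + 15.95 − 41 = 77.75 °C
Rounded to 0.1 °C: CPT ≈ 77.8 °C

77.8 °C


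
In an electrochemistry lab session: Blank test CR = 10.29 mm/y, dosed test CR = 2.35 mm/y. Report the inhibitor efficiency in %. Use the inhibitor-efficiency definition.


Apply the inhibitor-efficiency definition: IE = (CR_blank − CR_inh)/CR_blank × 100
IE = (10.29 − 2.35) / 10.29 × 100
IE = 7.94 / 10.29 × 100 = 77.2 %

77.2 %


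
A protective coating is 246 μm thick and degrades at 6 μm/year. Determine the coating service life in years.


Service life = thickness / degradation rate
Life = 246 / 6 = 41.0 years

41.0 years


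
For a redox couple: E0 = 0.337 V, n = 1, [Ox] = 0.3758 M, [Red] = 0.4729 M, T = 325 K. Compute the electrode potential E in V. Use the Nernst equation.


Apply the Nernst equation: E = E0 + (RT/nF)*ln([Ox]/[Red])
Step 1: RT/nF = 8.314*325/(1*96485) = 0.02800487 V
Step 2: [Ox]/[Red] = 0.3758/0.4729 = 0.794671
Step 3: ln(0.794671) = -0.229827
Step 4: correction = 0.02800487 * -0.229827 = -0.006 V
E = 0.337 + -0.006 = 0.331 V

0.331 V


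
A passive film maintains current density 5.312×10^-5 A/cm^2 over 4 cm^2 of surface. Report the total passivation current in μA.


I = i_pass * A, then convert A → μA (×10^6)
I = 5.312×10^-5 * 4 * 10^6 = 212.48 μA

212.48 μA


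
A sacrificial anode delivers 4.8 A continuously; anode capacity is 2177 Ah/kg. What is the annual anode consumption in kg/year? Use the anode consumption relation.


Annual consumption = current * hours per year / capacity
Rate = 4.8 * 8760 / 2177 = 19.3 kg/year

19.3 kg/year


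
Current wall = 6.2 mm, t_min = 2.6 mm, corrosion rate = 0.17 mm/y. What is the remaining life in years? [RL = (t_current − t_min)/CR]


Apply the remaining-life relation: RL = (t_current − t_min) / CR
RL = (6.2 − 2.6) / 0.17 = 3.6 / 0.17 = 21.2 years

21.2 years


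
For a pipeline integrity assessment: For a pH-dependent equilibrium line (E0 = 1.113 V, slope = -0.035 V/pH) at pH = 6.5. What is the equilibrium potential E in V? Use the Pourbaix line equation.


Apply the Pourbaix line equation: E = E0 + slope*pH
E = 1.113 + (-0.035)*6.5 = 1.113 + (-0.2275) = 0.8855 V
Rounded to 3 decimal places: E = 0.886 V

0.886 V


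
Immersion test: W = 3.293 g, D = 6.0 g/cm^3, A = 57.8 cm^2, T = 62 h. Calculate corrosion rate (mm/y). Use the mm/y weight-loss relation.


Apply the mm/y weight-loss relation: CR = 87600 * W / (D * A * T)
Numerator: 87600 * 3.293 = 288466.8
Denominator: 6.0 * 57.8 * 62 = 21501.6
CR = 288466.8 / 21501.6 = 13.4161 mm/y

13.4161 mm/y


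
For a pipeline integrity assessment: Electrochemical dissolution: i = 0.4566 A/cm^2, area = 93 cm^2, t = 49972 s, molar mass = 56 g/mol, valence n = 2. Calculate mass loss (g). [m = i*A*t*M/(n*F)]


Apply Faraday's law: m = i*A*t*M / (n*F)
Total charge passed Q = i*A*t = 0.4566*93*49972 = 2122001.0136 C
m = Q*M/(n*F) = 2122001.0136*56/(2*96485) = 615.80586 g

615.80586 g


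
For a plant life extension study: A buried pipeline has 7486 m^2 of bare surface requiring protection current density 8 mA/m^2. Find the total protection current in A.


I = area * current density, then convert mA → A (÷1000)
I = 7486 * 8 / 1000 = 59.89 A

59.89 A


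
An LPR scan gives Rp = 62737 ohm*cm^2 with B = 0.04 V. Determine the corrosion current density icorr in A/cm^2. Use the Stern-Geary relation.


Apply the Stern-Geary relation: icorr = B / Rp
icorr = 0.04 / 62737 = 6.376×10^-7 A/cm^2

6.376×10^-7 A/cm^2


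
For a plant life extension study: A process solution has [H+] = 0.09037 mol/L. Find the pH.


pH = −log10[H+]
pH = −log10(0.09037) = 1.04

1.04


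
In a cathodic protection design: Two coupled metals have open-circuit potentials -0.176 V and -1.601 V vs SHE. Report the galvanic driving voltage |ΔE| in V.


Driving voltage is the absolute potential difference.
|ΔE| = |-0.176 − (-1.601)| = 1.425 V

1.425 V


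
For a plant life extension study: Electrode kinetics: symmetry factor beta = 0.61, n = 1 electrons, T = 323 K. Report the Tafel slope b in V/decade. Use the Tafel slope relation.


Apply the Tafel slope relation: b = 2.303*R*T/(beta*n*F)
Numerator: 2.303 * 8.314 * 323 = 6184.53
Denominator: 0.61 * 1 * 96485 = 58855.85
b = 6184.53 / 58855.85 = 0.1051 V/decade

0.1051 V/decade


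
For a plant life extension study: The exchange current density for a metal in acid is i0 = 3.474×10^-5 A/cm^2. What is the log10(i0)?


i0 = 3.474×10^-5 A/cm^2
log10(i0) = -4.459

-4.459


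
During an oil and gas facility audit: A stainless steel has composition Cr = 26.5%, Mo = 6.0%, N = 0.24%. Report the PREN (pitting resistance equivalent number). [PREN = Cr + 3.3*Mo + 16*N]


Apply the PREN formula: PREN = Cr + 3.3*Mo + 16*N
PREN = 26.5 + 3.3*6.0 + 16*0.24
PREN = 26.5 + 19.8 + 3.84 = 50.14

50.14


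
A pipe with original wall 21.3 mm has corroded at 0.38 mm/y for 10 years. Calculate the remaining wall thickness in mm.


Remaining wall = original − CR × time
t = 21.3 − 0.38*10 = 21.3 − 3.8 = 17.5 mm

17.5 mm


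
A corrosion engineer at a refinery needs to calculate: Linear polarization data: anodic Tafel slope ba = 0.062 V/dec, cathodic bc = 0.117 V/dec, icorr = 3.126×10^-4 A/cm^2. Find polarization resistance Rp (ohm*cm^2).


Apply the Stern-Geary equation: Rp = ba*bc / (2.303*icorr*(ba+bc))
ba*bc = 0.062*0.117 = 0.007254
ba+bc = 0.179; 2.303*icorr*(ba+bc) = 2.303*3.126×10^-4*0.179 = 1.2886529×10^-4
Rp = 0.007254 / 1.2886529×10^-4 = 56.3 ohm*cm^2

56.3 ohm*cm^2


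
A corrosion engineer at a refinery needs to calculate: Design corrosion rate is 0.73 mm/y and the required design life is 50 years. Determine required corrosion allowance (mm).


Corrosion allowance = CR × design life
CA = 0.73 * 50 = 36.5 mm

36.5 mm


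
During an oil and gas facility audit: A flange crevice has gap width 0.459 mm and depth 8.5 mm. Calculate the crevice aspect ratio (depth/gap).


Aspect ratio = depth / gap
Ratio = 8.5 / 0.459 = 18.5

18.5


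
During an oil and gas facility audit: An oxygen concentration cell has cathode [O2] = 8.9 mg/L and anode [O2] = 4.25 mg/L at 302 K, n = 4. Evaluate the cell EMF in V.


Apply the Nernst concentration-cell relation: E = (RT/nF)*ln(C_cathode/C_anode)
RT/nF = 8.314*302/(4*96485) = 0.00650575 V
ln(8.9/4.25) = 0.73913
E = 0.00650575 * 0.73913 = 0.00481 V

0.00481 V


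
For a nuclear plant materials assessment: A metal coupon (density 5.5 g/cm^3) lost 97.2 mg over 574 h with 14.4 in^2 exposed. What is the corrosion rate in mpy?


Apply the mpy weight-loss relation: CR = 534 * W / (D * A * T)
Numerator: 534 * 97.2 = 51904.8
Denominator: 5.5 * 14.4 * 574 = 45460.8
CR = 51904.8 / 45460.8 = 1.14175 mpy

1.14175 mpy
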